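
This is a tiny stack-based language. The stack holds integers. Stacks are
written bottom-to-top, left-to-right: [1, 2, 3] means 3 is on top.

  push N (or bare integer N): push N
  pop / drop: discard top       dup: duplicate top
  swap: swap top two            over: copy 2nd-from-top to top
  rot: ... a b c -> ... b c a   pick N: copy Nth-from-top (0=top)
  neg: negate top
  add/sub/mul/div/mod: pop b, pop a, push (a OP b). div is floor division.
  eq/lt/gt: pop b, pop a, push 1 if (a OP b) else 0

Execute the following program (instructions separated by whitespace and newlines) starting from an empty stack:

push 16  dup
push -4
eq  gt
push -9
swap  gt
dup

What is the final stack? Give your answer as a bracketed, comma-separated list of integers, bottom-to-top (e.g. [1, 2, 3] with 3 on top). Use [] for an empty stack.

Answer: [0, 0]

Derivation:
After 'push 16': [16]
After 'dup': [16, 16]
After 'push -4': [16, 16, -4]
After 'eq': [16, 0]
After 'gt': [1]
After 'push -9': [1, -9]
After 'swap': [-9, 1]
After 'gt': [0]
After 'dup': [0, 0]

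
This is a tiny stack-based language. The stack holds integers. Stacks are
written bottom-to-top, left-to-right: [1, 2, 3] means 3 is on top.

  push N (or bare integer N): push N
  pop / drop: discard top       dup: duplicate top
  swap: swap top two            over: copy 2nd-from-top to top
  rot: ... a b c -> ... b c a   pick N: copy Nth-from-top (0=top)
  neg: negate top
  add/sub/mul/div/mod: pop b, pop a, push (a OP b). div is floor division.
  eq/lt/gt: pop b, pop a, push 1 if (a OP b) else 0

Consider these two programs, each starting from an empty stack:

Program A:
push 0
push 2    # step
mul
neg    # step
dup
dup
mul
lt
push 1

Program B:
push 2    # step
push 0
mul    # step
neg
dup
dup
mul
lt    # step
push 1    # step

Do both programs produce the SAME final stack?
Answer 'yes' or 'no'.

Program A trace:
  After 'push 0': [0]
  After 'push 2': [0, 2]
  After 'mul': [0]
  After 'neg': [0]
  After 'dup': [0, 0]
  After 'dup': [0, 0, 0]
  After 'mul': [0, 0]
  After 'lt': [0]
  After 'push 1': [0, 1]
Program A final stack: [0, 1]

Program B trace:
  After 'push 2': [2]
  After 'push 0': [2, 0]
  After 'mul': [0]
  After 'neg': [0]
  After 'dup': [0, 0]
  After 'dup': [0, 0, 0]
  After 'mul': [0, 0]
  After 'lt': [0]
  After 'push 1': [0, 1]
Program B final stack: [0, 1]
Same: yes

Answer: yes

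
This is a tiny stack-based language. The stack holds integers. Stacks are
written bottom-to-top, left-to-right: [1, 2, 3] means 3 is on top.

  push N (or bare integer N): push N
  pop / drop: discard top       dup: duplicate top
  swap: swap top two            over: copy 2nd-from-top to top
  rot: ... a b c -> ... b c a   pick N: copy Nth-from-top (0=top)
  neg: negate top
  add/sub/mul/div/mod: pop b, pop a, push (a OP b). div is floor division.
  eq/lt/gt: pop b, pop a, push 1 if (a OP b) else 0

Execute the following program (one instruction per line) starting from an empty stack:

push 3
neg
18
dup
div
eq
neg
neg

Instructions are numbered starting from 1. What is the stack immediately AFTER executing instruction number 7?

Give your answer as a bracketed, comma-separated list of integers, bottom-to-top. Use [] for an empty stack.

Answer: [0]

Derivation:
Step 1 ('push 3'): [3]
Step 2 ('neg'): [-3]
Step 3 ('18'): [-3, 18]
Step 4 ('dup'): [-3, 18, 18]
Step 5 ('div'): [-3, 1]
Step 6 ('eq'): [0]
Step 7 ('neg'): [0]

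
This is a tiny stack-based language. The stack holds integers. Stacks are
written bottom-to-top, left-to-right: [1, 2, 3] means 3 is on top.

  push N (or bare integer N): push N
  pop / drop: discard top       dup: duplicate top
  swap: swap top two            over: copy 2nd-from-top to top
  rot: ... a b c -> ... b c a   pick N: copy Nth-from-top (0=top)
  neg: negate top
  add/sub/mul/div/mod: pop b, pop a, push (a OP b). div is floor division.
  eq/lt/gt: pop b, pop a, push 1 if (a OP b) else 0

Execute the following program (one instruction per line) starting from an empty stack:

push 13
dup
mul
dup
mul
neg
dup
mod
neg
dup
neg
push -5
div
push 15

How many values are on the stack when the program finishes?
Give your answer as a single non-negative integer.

Answer: 3

Derivation:
After 'push 13': stack = [13] (depth 1)
After 'dup': stack = [13, 13] (depth 2)
After 'mul': stack = [169] (depth 1)
After 'dup': stack = [169, 169] (depth 2)
After 'mul': stack = [28561] (depth 1)
After 'neg': stack = [-28561] (depth 1)
After 'dup': stack = [-28561, -28561] (depth 2)
After 'mod': stack = [0] (depth 1)
After 'neg': stack = [0] (depth 1)
After 'dup': stack = [0, 0] (depth 2)
After 'neg': stack = [0, 0] (depth 2)
After 'push -5': stack = [0, 0, -5] (depth 3)
After 'div': stack = [0, 0] (depth 2)
After 'push 15': stack = [0, 0, 15] (depth 3)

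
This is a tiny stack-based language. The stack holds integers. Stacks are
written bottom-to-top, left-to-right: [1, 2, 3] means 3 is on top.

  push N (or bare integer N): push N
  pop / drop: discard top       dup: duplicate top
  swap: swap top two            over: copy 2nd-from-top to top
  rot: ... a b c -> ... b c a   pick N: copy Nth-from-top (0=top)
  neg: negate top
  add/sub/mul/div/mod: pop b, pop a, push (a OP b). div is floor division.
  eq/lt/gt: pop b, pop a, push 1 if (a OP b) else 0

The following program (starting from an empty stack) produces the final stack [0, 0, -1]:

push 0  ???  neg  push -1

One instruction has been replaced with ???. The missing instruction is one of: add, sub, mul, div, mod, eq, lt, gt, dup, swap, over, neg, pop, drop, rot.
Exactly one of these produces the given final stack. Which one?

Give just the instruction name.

Answer: dup

Derivation:
Stack before ???: [0]
Stack after ???:  [0, 0]
The instruction that transforms [0] -> [0, 0] is: dup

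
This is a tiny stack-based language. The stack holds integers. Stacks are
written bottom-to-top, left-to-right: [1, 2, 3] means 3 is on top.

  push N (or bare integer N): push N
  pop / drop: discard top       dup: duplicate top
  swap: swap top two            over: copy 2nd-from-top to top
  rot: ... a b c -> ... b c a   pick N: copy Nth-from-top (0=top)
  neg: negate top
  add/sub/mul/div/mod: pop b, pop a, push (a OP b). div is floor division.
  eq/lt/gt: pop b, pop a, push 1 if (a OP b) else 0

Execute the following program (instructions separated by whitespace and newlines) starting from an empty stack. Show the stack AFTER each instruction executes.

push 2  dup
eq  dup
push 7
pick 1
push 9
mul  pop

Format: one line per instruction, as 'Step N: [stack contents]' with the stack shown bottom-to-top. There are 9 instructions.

Step 1: [2]
Step 2: [2, 2]
Step 3: [1]
Step 4: [1, 1]
Step 5: [1, 1, 7]
Step 6: [1, 1, 7, 1]
Step 7: [1, 1, 7, 1, 9]
Step 8: [1, 1, 7, 9]
Step 9: [1, 1, 7]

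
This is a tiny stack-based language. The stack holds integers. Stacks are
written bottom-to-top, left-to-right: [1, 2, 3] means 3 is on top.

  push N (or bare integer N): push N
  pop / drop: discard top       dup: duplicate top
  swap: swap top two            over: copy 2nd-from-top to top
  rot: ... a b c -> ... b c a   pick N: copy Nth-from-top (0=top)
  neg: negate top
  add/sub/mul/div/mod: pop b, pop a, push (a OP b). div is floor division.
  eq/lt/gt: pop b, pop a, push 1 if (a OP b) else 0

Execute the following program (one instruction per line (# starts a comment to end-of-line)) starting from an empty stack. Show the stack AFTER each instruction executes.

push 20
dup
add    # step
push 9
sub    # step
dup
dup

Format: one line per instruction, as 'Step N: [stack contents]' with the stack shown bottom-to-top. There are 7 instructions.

Step 1: [20]
Step 2: [20, 20]
Step 3: [40]
Step 4: [40, 9]
Step 5: [31]
Step 6: [31, 31]
Step 7: [31, 31, 31]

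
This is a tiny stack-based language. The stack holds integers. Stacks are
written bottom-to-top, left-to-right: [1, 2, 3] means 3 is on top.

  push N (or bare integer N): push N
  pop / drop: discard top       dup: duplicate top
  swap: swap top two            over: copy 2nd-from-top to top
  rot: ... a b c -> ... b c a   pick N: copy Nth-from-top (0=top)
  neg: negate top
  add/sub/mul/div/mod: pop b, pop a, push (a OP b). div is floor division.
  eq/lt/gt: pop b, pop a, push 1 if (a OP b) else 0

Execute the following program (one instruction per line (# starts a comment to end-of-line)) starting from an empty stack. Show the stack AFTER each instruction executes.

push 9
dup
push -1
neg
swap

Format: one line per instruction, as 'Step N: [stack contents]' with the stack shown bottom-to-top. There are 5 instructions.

Step 1: [9]
Step 2: [9, 9]
Step 3: [9, 9, -1]
Step 4: [9, 9, 1]
Step 5: [9, 1, 9]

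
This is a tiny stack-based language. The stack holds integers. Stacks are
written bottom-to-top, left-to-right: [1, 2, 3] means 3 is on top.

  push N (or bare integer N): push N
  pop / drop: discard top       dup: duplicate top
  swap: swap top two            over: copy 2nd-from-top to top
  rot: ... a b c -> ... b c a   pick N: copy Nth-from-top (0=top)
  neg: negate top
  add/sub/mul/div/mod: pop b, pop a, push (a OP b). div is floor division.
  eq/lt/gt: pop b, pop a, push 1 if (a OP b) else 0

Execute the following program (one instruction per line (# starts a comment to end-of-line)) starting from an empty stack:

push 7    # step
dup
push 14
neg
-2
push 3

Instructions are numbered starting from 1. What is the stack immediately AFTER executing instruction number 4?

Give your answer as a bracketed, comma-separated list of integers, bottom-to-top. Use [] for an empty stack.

Answer: [7, 7, -14]

Derivation:
Step 1 ('push 7'): [7]
Step 2 ('dup'): [7, 7]
Step 3 ('push 14'): [7, 7, 14]
Step 4 ('neg'): [7, 7, -14]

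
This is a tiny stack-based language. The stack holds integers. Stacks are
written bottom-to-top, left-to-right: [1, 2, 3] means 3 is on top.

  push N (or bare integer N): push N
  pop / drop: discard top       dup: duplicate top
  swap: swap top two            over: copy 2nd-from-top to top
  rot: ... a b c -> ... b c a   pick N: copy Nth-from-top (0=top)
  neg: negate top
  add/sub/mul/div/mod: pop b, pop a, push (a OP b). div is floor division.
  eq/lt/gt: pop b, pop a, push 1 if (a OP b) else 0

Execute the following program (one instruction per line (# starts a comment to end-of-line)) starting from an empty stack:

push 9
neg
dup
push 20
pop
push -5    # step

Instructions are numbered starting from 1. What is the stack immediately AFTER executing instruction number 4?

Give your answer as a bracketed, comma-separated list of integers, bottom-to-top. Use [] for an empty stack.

Answer: [-9, -9, 20]

Derivation:
Step 1 ('push 9'): [9]
Step 2 ('neg'): [-9]
Step 3 ('dup'): [-9, -9]
Step 4 ('push 20'): [-9, -9, 20]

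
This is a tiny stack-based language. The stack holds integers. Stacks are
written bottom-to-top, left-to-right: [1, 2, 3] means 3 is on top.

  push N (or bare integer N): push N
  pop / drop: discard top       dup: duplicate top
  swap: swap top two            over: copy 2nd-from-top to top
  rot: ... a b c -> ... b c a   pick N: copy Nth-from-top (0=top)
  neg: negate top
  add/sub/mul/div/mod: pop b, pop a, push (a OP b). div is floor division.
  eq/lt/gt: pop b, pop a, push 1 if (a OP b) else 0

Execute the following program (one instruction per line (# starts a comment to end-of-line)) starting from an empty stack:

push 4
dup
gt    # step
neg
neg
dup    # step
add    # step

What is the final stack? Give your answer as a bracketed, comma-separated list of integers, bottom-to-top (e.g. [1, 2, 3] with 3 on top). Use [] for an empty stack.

After 'push 4': [4]
After 'dup': [4, 4]
After 'gt': [0]
After 'neg': [0]
After 'neg': [0]
After 'dup': [0, 0]
After 'add': [0]

Answer: [0]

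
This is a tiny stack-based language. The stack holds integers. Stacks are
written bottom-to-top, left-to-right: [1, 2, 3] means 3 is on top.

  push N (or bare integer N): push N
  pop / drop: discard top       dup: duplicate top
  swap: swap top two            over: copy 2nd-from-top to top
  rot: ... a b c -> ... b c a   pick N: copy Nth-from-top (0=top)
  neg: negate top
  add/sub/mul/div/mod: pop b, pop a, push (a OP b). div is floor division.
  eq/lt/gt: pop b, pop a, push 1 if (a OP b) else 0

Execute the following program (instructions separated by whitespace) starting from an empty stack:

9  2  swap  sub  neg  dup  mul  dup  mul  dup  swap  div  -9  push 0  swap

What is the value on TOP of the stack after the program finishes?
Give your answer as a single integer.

After 'push 9': [9]
After 'push 2': [9, 2]
After 'swap': [2, 9]
After 'sub': [-7]
After 'neg': [7]
After 'dup': [7, 7]
After 'mul': [49]
After 'dup': [49, 49]
After 'mul': [2401]
After 'dup': [2401, 2401]
After 'swap': [2401, 2401]
After 'div': [1]
After 'push -9': [1, -9]
After 'push 0': [1, -9, 0]
After 'swap': [1, 0, -9]

Answer: -9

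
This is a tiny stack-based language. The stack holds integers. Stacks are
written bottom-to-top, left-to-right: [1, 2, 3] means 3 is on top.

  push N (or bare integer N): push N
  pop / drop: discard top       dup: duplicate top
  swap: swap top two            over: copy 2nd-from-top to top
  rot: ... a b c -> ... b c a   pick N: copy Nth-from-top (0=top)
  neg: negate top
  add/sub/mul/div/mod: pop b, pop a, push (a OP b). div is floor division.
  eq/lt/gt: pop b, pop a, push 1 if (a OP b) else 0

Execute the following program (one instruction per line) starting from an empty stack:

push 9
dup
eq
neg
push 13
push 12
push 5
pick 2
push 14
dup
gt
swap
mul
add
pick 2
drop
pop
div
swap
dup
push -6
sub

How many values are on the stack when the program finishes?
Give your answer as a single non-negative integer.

Answer: 3

Derivation:
After 'push 9': stack = [9] (depth 1)
After 'dup': stack = [9, 9] (depth 2)
After 'eq': stack = [1] (depth 1)
After 'neg': stack = [-1] (depth 1)
After 'push 13': stack = [-1, 13] (depth 2)
After 'push 12': stack = [-1, 13, 12] (depth 3)
After 'push 5': stack = [-1, 13, 12, 5] (depth 4)
After 'pick 2': stack = [-1, 13, 12, 5, 13] (depth 5)
After 'push 14': stack = [-1, 13, 12, 5, 13, 14] (depth 6)
After 'dup': stack = [-1, 13, 12, 5, 13, 14, 14] (depth 7)
  ...
After 'mul': stack = [-1, 13, 12, 5, 0] (depth 5)
After 'add': stack = [-1, 13, 12, 5] (depth 4)
After 'pick 2': stack = [-1, 13, 12, 5, 13] (depth 5)
After 'drop': stack = [-1, 13, 12, 5] (depth 4)
After 'pop': stack = [-1, 13, 12] (depth 3)
After 'div': stack = [-1, 1] (depth 2)
After 'swap': stack = [1, -1] (depth 2)
After 'dup': stack = [1, -1, -1] (depth 3)
After 'push -6': stack = [1, -1, -1, -6] (depth 4)
After 'sub': stack = [1, -1, 5] (depth 3)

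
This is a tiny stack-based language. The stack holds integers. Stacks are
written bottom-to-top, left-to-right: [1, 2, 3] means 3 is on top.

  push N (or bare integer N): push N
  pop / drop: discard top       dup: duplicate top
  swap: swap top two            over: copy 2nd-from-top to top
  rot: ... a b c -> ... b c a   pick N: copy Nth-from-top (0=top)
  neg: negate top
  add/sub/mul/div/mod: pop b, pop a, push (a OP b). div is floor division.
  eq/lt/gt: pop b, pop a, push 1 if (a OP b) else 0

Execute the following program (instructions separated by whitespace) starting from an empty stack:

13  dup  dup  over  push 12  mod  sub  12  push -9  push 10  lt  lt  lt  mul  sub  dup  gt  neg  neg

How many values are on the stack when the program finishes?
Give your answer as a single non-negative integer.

Answer: 1

Derivation:
After 'push 13': stack = [13] (depth 1)
After 'dup': stack = [13, 13] (depth 2)
After 'dup': stack = [13, 13, 13] (depth 3)
After 'over': stack = [13, 13, 13, 13] (depth 4)
After 'push 12': stack = [13, 13, 13, 13, 12] (depth 5)
After 'mod': stack = [13, 13, 13, 1] (depth 4)
After 'sub': stack = [13, 13, 12] (depth 3)
After 'push 12': stack = [13, 13, 12, 12] (depth 4)
After 'push -9': stack = [13, 13, 12, 12, -9] (depth 5)
After 'push 10': stack = [13, 13, 12, 12, -9, 10] (depth 6)
After 'lt': stack = [13, 13, 12, 12, 1] (depth 5)
After 'lt': stack = [13, 13, 12, 0] (depth 4)
After 'lt': stack = [13, 13, 0] (depth 3)
After 'mul': stack = [13, 0] (depth 2)
After 'sub': stack = [13] (depth 1)
After 'dup': stack = [13, 13] (depth 2)
After 'gt': stack = [0] (depth 1)
After 'neg': stack = [0] (depth 1)
After 'neg': stack = [0] (depth 1)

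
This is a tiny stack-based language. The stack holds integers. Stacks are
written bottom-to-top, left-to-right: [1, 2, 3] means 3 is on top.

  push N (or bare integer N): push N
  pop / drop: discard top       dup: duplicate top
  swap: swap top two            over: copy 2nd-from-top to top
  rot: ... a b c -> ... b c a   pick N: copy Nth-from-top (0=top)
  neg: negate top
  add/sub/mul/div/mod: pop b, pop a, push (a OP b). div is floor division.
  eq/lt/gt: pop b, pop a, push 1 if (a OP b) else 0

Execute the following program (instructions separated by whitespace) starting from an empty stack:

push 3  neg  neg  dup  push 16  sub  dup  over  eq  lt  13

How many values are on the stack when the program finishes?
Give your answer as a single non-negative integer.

Answer: 3

Derivation:
After 'push 3': stack = [3] (depth 1)
After 'neg': stack = [-3] (depth 1)
After 'neg': stack = [3] (depth 1)
After 'dup': stack = [3, 3] (depth 2)
After 'push 16': stack = [3, 3, 16] (depth 3)
After 'sub': stack = [3, -13] (depth 2)
After 'dup': stack = [3, -13, -13] (depth 3)
After 'over': stack = [3, -13, -13, -13] (depth 4)
After 'eq': stack = [3, -13, 1] (depth 3)
After 'lt': stack = [3, 1] (depth 2)
After 'push 13': stack = [3, 1, 13] (depth 3)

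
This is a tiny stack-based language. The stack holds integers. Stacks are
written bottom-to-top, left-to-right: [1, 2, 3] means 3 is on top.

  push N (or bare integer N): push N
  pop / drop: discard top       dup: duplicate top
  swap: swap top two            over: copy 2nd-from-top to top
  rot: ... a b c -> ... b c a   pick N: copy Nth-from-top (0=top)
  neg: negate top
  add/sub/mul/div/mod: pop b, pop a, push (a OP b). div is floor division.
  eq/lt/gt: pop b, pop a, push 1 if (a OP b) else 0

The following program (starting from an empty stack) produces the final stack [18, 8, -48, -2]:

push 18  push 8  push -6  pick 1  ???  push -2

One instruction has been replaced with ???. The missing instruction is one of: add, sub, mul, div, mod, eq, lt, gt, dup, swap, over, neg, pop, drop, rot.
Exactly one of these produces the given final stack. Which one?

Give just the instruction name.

Stack before ???: [18, 8, -6, 8]
Stack after ???:  [18, 8, -48]
The instruction that transforms [18, 8, -6, 8] -> [18, 8, -48] is: mul

Answer: mul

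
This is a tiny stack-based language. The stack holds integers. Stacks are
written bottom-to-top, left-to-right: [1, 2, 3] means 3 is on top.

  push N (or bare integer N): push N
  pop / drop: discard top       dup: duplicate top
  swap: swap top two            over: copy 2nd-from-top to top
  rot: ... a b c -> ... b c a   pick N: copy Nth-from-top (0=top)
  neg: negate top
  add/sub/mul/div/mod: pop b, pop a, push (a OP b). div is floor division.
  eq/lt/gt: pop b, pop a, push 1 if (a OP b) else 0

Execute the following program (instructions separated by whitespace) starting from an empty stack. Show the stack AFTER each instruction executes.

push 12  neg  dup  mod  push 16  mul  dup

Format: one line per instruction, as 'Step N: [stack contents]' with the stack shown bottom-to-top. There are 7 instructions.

Step 1: [12]
Step 2: [-12]
Step 3: [-12, -12]
Step 4: [0]
Step 5: [0, 16]
Step 6: [0]
Step 7: [0, 0]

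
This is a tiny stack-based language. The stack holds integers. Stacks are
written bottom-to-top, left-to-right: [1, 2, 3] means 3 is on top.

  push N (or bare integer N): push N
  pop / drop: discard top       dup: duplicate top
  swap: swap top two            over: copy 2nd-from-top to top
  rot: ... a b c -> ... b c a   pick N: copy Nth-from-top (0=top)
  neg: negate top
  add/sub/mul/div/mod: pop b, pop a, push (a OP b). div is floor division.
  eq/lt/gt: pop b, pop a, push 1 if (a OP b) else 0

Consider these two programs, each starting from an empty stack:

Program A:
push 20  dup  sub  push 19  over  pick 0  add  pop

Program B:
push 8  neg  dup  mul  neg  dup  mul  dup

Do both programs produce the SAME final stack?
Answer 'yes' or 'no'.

Answer: no

Derivation:
Program A trace:
  After 'push 20': [20]
  After 'dup': [20, 20]
  After 'sub': [0]
  After 'push 19': [0, 19]
  After 'over': [0, 19, 0]
  After 'pick 0': [0, 19, 0, 0]
  After 'add': [0, 19, 0]
  After 'pop': [0, 19]
Program A final stack: [0, 19]

Program B trace:
  After 'push 8': [8]
  After 'neg': [-8]
  After 'dup': [-8, -8]
  After 'mul': [64]
  After 'neg': [-64]
  After 'dup': [-64, -64]
  After 'mul': [4096]
  After 'dup': [4096, 4096]
Program B final stack: [4096, 4096]
Same: no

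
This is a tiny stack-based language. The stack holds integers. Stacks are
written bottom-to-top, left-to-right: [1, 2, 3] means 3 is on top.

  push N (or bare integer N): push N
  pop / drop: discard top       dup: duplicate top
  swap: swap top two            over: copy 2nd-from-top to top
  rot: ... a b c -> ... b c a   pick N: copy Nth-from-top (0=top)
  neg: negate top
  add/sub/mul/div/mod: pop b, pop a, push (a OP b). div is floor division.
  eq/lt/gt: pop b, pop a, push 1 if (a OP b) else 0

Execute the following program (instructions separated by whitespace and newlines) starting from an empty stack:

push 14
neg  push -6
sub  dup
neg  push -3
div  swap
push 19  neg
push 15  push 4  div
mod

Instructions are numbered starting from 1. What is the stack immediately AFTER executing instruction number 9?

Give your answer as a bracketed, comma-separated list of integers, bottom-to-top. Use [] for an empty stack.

Answer: [-3, -8]

Derivation:
Step 1 ('push 14'): [14]
Step 2 ('neg'): [-14]
Step 3 ('push -6'): [-14, -6]
Step 4 ('sub'): [-8]
Step 5 ('dup'): [-8, -8]
Step 6 ('neg'): [-8, 8]
Step 7 ('push -3'): [-8, 8, -3]
Step 8 ('div'): [-8, -3]
Step 9 ('swap'): [-3, -8]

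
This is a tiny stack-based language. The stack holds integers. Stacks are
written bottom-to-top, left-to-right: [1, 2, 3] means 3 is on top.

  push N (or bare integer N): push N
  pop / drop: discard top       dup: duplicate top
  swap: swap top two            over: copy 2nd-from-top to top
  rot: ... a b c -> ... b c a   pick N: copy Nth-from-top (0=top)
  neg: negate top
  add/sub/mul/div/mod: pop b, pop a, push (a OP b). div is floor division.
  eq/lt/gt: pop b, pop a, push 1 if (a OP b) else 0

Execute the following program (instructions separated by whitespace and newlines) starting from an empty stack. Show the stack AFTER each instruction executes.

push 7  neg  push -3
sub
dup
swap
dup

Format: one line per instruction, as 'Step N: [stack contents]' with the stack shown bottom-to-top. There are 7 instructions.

Step 1: [7]
Step 2: [-7]
Step 3: [-7, -3]
Step 4: [-4]
Step 5: [-4, -4]
Step 6: [-4, -4]
Step 7: [-4, -4, -4]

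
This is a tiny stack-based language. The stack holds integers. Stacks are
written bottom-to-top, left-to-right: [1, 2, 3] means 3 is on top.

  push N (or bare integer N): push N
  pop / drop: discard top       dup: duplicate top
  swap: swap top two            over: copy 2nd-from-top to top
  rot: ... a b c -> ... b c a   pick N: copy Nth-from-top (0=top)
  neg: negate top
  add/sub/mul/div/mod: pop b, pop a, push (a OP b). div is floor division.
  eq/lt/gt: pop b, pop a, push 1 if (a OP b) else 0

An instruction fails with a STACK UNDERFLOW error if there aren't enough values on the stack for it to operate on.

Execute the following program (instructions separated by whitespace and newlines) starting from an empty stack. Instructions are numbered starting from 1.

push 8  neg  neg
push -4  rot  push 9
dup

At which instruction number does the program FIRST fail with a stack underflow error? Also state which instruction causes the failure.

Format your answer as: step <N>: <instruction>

Step 1 ('push 8'): stack = [8], depth = 1
Step 2 ('neg'): stack = [-8], depth = 1
Step 3 ('neg'): stack = [8], depth = 1
Step 4 ('push -4'): stack = [8, -4], depth = 2
Step 5 ('rot'): needs 3 value(s) but depth is 2 — STACK UNDERFLOW

Answer: step 5: rot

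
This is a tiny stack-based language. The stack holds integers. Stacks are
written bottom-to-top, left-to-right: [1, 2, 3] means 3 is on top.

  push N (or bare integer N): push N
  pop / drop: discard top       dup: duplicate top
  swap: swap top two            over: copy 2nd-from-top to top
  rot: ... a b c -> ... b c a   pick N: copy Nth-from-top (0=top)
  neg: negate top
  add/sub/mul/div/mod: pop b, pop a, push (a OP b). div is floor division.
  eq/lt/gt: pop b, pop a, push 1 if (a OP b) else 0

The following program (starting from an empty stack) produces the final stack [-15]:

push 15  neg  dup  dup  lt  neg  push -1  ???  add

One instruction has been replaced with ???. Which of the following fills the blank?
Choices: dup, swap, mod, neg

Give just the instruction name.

Stack before ???: [-15, 0, -1]
Stack after ???:  [-15, 0]
Checking each choice:
  dup: produces [-15, 0, -2]
  swap: produces [-15, -1]
  mod: MATCH
  neg: produces [-15, 1]


Answer: mod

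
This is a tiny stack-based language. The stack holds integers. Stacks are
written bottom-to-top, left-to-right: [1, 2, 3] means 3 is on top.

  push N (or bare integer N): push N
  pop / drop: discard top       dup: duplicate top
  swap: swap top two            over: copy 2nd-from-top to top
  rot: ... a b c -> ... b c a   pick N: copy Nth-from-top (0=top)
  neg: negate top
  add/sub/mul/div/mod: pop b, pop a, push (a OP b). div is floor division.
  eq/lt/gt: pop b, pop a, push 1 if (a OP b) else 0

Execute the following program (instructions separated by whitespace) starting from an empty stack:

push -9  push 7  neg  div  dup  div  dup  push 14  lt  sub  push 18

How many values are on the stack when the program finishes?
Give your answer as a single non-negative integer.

After 'push -9': stack = [-9] (depth 1)
After 'push 7': stack = [-9, 7] (depth 2)
After 'neg': stack = [-9, -7] (depth 2)
After 'div': stack = [1] (depth 1)
After 'dup': stack = [1, 1] (depth 2)
After 'div': stack = [1] (depth 1)
After 'dup': stack = [1, 1] (depth 2)
After 'push 14': stack = [1, 1, 14] (depth 3)
After 'lt': stack = [1, 1] (depth 2)
After 'sub': stack = [0] (depth 1)
After 'push 18': stack = [0, 18] (depth 2)

Answer: 2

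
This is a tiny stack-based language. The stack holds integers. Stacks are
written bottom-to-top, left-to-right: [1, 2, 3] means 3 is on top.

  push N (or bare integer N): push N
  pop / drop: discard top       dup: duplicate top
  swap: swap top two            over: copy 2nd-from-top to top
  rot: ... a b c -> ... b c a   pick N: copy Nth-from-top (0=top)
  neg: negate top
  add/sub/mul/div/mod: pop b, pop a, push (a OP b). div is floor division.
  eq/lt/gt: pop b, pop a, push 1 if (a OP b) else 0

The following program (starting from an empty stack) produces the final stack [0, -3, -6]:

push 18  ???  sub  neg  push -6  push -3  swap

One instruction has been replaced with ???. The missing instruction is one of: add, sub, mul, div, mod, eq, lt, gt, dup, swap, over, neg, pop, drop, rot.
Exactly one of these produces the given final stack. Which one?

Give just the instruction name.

Stack before ???: [18]
Stack after ???:  [18, 18]
The instruction that transforms [18] -> [18, 18] is: dup

Answer: dup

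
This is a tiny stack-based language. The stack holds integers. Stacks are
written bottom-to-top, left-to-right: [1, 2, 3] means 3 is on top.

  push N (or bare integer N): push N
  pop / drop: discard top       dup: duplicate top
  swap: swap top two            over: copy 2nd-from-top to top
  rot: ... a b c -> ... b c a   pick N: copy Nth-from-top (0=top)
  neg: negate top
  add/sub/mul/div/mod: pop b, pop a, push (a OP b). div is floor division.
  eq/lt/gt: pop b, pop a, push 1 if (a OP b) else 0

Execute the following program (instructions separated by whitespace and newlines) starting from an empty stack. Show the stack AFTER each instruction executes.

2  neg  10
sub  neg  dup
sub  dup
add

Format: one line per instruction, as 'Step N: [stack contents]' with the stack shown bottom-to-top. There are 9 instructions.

Step 1: [2]
Step 2: [-2]
Step 3: [-2, 10]
Step 4: [-12]
Step 5: [12]
Step 6: [12, 12]
Step 7: [0]
Step 8: [0, 0]
Step 9: [0]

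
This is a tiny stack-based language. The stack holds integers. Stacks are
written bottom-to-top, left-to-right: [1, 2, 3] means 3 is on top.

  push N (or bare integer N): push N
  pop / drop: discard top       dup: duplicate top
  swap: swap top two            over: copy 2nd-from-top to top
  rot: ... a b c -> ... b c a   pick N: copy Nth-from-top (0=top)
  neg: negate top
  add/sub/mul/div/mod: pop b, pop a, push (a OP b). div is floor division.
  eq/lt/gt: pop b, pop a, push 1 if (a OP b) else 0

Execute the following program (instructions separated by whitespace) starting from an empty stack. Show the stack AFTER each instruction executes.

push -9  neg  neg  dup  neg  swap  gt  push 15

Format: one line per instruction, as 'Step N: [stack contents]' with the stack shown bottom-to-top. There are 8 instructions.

Step 1: [-9]
Step 2: [9]
Step 3: [-9]
Step 4: [-9, -9]
Step 5: [-9, 9]
Step 6: [9, -9]
Step 7: [1]
Step 8: [1, 15]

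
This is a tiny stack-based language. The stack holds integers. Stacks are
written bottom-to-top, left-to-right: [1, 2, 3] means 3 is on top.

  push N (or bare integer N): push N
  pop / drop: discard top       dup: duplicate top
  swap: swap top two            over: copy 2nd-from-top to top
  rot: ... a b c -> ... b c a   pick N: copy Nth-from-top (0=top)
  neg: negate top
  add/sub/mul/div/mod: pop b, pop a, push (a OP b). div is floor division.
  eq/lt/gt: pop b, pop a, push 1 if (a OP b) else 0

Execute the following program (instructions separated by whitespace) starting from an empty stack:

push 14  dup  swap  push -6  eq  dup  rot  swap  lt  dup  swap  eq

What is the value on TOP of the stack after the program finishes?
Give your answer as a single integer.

Answer: 1

Derivation:
After 'push 14': [14]
After 'dup': [14, 14]
After 'swap': [14, 14]
After 'push -6': [14, 14, -6]
After 'eq': [14, 0]
After 'dup': [14, 0, 0]
After 'rot': [0, 0, 14]
After 'swap': [0, 14, 0]
After 'lt': [0, 0]
After 'dup': [0, 0, 0]
After 'swap': [0, 0, 0]
After 'eq': [0, 1]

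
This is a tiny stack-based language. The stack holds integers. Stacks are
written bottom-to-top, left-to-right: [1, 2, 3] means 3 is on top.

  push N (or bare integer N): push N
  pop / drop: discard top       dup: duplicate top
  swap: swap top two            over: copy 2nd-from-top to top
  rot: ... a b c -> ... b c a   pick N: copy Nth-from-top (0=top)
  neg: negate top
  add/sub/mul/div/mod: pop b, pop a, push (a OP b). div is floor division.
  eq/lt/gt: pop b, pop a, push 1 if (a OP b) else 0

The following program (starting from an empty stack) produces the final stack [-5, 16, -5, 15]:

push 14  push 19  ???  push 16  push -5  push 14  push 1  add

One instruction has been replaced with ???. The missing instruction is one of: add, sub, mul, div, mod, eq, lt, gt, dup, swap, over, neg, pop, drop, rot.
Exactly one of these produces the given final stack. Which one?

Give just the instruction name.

Answer: sub

Derivation:
Stack before ???: [14, 19]
Stack after ???:  [-5]
The instruction that transforms [14, 19] -> [-5] is: sub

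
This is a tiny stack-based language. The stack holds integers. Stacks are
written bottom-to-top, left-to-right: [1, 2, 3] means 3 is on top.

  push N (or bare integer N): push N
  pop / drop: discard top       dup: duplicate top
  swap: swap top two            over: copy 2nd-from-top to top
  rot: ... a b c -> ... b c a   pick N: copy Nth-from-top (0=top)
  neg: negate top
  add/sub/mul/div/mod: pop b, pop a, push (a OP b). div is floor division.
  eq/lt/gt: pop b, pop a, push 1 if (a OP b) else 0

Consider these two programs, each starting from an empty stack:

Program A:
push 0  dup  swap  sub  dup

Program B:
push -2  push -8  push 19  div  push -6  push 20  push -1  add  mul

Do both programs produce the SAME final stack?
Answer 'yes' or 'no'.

Program A trace:
  After 'push 0': [0]
  After 'dup': [0, 0]
  After 'swap': [0, 0]
  After 'sub': [0]
  After 'dup': [0, 0]
Program A final stack: [0, 0]

Program B trace:
  After 'push -2': [-2]
  After 'push -8': [-2, -8]
  After 'push 19': [-2, -8, 19]
  After 'div': [-2, -1]
  After 'push -6': [-2, -1, -6]
  After 'push 20': [-2, -1, -6, 20]
  After 'push -1': [-2, -1, -6, 20, -1]
  After 'add': [-2, -1, -6, 19]
  After 'mul': [-2, -1, -114]
Program B final stack: [-2, -1, -114]
Same: no

Answer: no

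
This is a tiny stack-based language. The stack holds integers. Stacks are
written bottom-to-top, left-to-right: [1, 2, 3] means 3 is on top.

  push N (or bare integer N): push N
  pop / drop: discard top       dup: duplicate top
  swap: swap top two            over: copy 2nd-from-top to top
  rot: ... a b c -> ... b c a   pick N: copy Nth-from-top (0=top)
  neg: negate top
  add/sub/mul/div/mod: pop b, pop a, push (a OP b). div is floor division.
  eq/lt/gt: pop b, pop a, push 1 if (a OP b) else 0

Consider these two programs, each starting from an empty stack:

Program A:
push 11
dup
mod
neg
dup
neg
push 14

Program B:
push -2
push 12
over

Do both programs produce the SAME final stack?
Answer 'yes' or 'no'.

Answer: no

Derivation:
Program A trace:
  After 'push 11': [11]
  After 'dup': [11, 11]
  After 'mod': [0]
  After 'neg': [0]
  After 'dup': [0, 0]
  After 'neg': [0, 0]
  After 'push 14': [0, 0, 14]
Program A final stack: [0, 0, 14]

Program B trace:
  After 'push -2': [-2]
  After 'push 12': [-2, 12]
  After 'over': [-2, 12, -2]
Program B final stack: [-2, 12, -2]
Same: no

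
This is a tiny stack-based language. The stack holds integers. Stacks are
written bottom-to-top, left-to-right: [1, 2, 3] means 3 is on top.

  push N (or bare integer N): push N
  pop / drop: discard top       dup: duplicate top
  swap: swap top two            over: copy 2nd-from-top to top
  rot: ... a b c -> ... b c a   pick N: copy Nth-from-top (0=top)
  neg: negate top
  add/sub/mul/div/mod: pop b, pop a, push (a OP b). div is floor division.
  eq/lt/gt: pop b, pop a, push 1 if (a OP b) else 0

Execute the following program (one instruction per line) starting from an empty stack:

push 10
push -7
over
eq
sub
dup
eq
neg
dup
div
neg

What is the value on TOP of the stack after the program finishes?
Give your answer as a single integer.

Answer: -1

Derivation:
After 'push 10': [10]
After 'push -7': [10, -7]
After 'over': [10, -7, 10]
After 'eq': [10, 0]
After 'sub': [10]
After 'dup': [10, 10]
After 'eq': [1]
After 'neg': [-1]
After 'dup': [-1, -1]
After 'div': [1]
After 'neg': [-1]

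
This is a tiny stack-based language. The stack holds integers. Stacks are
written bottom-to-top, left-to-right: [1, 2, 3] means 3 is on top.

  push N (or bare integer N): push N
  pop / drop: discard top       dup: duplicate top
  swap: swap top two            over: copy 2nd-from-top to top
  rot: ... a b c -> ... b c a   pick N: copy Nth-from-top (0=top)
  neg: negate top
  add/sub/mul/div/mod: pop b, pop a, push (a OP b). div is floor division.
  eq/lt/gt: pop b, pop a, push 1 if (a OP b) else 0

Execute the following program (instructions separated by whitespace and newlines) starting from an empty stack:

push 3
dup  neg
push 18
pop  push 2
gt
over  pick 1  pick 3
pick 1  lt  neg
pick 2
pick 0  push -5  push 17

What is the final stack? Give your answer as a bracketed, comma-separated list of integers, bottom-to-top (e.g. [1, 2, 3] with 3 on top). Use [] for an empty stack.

After 'push 3': [3]
After 'dup': [3, 3]
After 'neg': [3, -3]
After 'push 18': [3, -3, 18]
After 'pop': [3, -3]
After 'push 2': [3, -3, 2]
After 'gt': [3, 0]
After 'over': [3, 0, 3]
After 'pick 1': [3, 0, 3, 0]
After 'pick 3': [3, 0, 3, 0, 3]
After 'pick 1': [3, 0, 3, 0, 3, 0]
After 'lt': [3, 0, 3, 0, 0]
After 'neg': [3, 0, 3, 0, 0]
After 'pick 2': [3, 0, 3, 0, 0, 3]
After 'pick 0': [3, 0, 3, 0, 0, 3, 3]
After 'push -5': [3, 0, 3, 0, 0, 3, 3, -5]
After 'push 17': [3, 0, 3, 0, 0, 3, 3, -5, 17]

Answer: [3, 0, 3, 0, 0, 3, 3, -5, 17]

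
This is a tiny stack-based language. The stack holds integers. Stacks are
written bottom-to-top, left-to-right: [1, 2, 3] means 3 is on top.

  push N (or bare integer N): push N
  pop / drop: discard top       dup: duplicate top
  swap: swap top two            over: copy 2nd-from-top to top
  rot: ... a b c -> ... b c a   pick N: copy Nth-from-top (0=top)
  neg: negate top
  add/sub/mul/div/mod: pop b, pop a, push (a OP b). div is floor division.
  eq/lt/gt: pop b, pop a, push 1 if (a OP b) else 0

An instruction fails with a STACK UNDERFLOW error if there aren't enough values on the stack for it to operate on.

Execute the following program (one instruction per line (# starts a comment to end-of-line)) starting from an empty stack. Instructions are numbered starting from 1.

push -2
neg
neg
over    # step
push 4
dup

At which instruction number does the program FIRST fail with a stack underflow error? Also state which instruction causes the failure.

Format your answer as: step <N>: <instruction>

Step 1 ('push -2'): stack = [-2], depth = 1
Step 2 ('neg'): stack = [2], depth = 1
Step 3 ('neg'): stack = [-2], depth = 1
Step 4 ('over'): needs 2 value(s) but depth is 1 — STACK UNDERFLOW

Answer: step 4: over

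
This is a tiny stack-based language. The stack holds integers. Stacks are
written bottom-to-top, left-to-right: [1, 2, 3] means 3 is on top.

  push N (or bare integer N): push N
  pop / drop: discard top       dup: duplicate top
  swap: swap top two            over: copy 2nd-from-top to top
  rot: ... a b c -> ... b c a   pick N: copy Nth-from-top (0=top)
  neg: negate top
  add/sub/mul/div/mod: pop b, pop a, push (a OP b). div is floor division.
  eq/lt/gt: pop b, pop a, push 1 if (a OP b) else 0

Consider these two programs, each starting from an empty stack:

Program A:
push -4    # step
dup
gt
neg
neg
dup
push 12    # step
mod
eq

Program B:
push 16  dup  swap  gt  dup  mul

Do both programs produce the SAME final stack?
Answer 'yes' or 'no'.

Answer: no

Derivation:
Program A trace:
  After 'push -4': [-4]
  After 'dup': [-4, -4]
  After 'gt': [0]
  After 'neg': [0]
  After 'neg': [0]
  After 'dup': [0, 0]
  After 'push 12': [0, 0, 12]
  After 'mod': [0, 0]
  After 'eq': [1]
Program A final stack: [1]

Program B trace:
  After 'push 16': [16]
  After 'dup': [16, 16]
  After 'swap': [16, 16]
  After 'gt': [0]
  After 'dup': [0, 0]
  After 'mul': [0]
Program B final stack: [0]
Same: no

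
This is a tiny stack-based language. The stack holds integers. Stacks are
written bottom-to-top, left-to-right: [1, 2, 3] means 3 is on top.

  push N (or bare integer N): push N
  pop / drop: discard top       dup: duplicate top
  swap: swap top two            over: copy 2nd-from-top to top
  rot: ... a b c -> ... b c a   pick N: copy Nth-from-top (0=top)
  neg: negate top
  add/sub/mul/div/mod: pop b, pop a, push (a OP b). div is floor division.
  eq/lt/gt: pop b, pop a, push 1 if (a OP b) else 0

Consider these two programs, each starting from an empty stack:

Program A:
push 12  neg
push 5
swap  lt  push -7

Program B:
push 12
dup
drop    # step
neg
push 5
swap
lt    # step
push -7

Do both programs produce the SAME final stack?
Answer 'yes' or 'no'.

Answer: yes

Derivation:
Program A trace:
  After 'push 12': [12]
  After 'neg': [-12]
  After 'push 5': [-12, 5]
  After 'swap': [5, -12]
  After 'lt': [0]
  After 'push -7': [0, -7]
Program A final stack: [0, -7]

Program B trace:
  After 'push 12': [12]
  After 'dup': [12, 12]
  After 'drop': [12]
  After 'neg': [-12]
  After 'push 5': [-12, 5]
  After 'swap': [5, -12]
  After 'lt': [0]
  After 'push -7': [0, -7]
Program B final stack: [0, -7]
Same: yes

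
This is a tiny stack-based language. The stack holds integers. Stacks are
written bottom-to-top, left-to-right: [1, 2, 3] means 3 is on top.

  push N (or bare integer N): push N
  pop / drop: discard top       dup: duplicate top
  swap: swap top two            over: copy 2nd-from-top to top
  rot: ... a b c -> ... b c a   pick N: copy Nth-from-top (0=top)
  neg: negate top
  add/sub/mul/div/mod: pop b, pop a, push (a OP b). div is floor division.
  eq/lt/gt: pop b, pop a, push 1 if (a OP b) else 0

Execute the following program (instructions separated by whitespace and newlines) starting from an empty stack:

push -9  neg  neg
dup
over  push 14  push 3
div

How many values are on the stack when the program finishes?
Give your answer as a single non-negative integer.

Answer: 4

Derivation:
After 'push -9': stack = [-9] (depth 1)
After 'neg': stack = [9] (depth 1)
After 'neg': stack = [-9] (depth 1)
After 'dup': stack = [-9, -9] (depth 2)
After 'over': stack = [-9, -9, -9] (depth 3)
After 'push 14': stack = [-9, -9, -9, 14] (depth 4)
After 'push 3': stack = [-9, -9, -9, 14, 3] (depth 5)
After 'div': stack = [-9, -9, -9, 4] (depth 4)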